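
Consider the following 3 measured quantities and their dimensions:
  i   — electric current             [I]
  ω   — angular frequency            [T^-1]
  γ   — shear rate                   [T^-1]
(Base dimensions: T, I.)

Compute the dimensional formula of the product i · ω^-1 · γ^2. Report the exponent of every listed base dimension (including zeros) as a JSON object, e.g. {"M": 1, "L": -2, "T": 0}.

Dimensional matrix (T×I by i×ω×γ):
  T: [ 0 -1 -1]
  I: [ 1  0  0]
  [T]: (1)·0+(-1)·-1+(2)·-1 = -1
  [I]: (1)·1+(-1)·0+(2)·0 = 1
⇒ T^-1 I

{"T": -1, "I": 1}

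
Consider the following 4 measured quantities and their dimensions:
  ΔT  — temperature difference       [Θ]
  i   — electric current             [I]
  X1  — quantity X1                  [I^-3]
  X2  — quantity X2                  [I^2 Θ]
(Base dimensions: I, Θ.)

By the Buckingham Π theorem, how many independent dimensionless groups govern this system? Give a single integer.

Write exponents as rows I,Θ / cols ΔT,i,X1,X2:
  I: [ 0  1 -3  2]
  Θ: [ 1  0  0  1]
RREF → pivots at {ΔT,i} ⇒ r = 2
n=4, r=2 ⇒ 2 dimensionless groups

2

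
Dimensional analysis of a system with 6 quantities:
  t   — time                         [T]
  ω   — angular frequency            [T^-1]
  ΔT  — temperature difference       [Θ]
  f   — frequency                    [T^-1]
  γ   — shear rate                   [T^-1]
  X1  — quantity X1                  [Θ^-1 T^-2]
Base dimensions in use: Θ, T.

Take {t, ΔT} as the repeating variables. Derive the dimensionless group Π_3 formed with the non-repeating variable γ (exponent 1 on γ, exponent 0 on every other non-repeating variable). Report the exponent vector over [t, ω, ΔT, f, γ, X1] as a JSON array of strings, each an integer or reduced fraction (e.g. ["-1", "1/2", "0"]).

Exponent matrix [Θ,T] × [t,ω,ΔT,f,γ,X1]:
  Θ: [ 0  0  1  0  0 -1]
  T: [ 1 -1  0 -1 -1 -2]
RREF → pivots at {t,ΔT} ⇒ r = 2
Pivot set = {t,ΔT}, free = {ω,f,γ,X1}
RREF:
  r0: [   1   -1    0   -1   -1   -2]
  r1: [   0    0    1    0    0   -1]
Fix exponent of γ at 1, ω at 0, f at 0, X1 at 0; solve each RREF row for its pivot's exponent:
  r0: exp(t) + (-1)·1 = 0 ⇒ exp(t) = 1
  r1: exp(ΔT) + (0)·1 = 0 ⇒ exp(ΔT) = 0
Π_3 = t · γ

["1", "0", "0", "0", "1", "0"]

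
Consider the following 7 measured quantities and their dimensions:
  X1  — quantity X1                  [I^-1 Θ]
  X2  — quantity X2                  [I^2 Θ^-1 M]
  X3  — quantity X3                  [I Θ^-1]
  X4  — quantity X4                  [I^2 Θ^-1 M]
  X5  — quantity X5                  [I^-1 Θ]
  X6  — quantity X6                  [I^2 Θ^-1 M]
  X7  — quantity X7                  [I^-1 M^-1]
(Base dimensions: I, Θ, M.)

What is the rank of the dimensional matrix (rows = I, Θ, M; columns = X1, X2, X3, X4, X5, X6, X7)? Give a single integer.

2

Exponent matrix [I,Θ,M] × [X1,X2,X3,X4,X5,X6,X7]:
  I: [-1  2  1  2 -1  2 -1]
  Θ: [ 1 -1 -1 -1  1 -1  0]
  M: [ 0  1  0  1  0  1 -1]
Row reduction gives pivot columns X1,X2; rank = 2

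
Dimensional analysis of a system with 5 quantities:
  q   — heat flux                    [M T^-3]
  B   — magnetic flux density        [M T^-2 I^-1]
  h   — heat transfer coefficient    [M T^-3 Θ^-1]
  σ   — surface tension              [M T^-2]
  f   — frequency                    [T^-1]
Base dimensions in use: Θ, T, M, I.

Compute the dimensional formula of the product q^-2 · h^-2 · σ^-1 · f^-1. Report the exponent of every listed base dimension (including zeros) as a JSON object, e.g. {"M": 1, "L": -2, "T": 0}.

Write exponents as rows Θ,T,M,I / cols q,B,h,σ,f:
  Θ: [ 0  0 -1  0  0]
  T: [-3 -2 -3 -2 -1]
  M: [ 1  1  1  1  0]
  I: [ 0 -1  0  0  0]
  [Θ]: (-2)·0+(-2)·-1+(-1)·0+(-1)·0 = 2
  [T]: (-2)·-3+(-2)·-3+(-1)·-2+(-1)·-1 = 15
  [M]: (-2)·1+(-2)·1+(-1)·1+(-1)·0 = -5
  [I]: (-2)·0+(-2)·0+(-1)·0+(-1)·0 = 0
⇒ Θ^2 T^15 M^-5

{"Θ": 2, "T": 15, "M": -5, "I": 0}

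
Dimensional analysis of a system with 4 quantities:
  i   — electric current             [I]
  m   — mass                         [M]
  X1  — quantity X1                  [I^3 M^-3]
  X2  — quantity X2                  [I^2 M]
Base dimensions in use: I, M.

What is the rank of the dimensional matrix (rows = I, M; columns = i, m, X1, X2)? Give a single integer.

Exponent matrix [I,M] × [i,m,X1,X2]:
  I: [ 1  0  3  2]
  M: [ 0  1 -3  1]
Row reduction gives pivot columns i,m; rank = 2

2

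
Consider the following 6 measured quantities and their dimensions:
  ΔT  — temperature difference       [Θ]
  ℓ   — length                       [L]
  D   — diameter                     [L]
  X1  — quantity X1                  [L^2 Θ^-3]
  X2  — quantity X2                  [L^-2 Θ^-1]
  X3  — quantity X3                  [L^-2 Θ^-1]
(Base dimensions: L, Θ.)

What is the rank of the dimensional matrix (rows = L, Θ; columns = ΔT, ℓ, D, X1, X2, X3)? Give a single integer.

2

Exponent matrix [L,Θ] × [ΔT,ℓ,D,X1,X2,X3]:
  L: [ 0  1  1  2 -2 -2]
  Θ: [ 1  0  0 -3 -1 -1]
RREF → pivots at {ΔT,ℓ} ⇒ r = 2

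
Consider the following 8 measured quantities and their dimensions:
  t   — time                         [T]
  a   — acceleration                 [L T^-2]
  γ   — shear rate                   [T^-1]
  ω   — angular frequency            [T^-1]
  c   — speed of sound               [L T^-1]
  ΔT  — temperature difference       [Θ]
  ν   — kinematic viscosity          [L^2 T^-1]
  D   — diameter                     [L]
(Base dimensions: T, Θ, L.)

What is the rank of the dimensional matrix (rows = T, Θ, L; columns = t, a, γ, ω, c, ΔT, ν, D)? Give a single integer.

Write exponents as rows T,Θ,L / cols t,a,γ,ω,c,ΔT,ν,D:
  T: [ 1 -2 -1 -1 -1  0 -1  0]
  Θ: [ 0  0  0  0  0  1  0  0]
  L: [ 0  1  0  0  1  0  2  1]
Row reduction gives pivot columns t,a,ΔT; rank = 3

3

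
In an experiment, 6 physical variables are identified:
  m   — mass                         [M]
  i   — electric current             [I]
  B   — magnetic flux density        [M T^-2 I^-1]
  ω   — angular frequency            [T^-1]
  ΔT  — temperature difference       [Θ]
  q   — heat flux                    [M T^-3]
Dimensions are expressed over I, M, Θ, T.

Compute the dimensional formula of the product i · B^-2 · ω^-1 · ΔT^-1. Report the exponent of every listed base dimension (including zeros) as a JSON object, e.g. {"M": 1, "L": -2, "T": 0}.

{"I": 3, "M": -2, "Θ": -1, "T": 5}

Dimensional matrix (I×M×Θ×T by m×i×B×ω×ΔT×q):
  I: [ 0  1 -1  0  0  0]
  M: [ 1  0  1  0  0  1]
  Θ: [ 0  0  0  0  1  0]
  T: [ 0  0 -2 -1  0 -3]
  [I]: (1)·1+(-2)·-1+(-1)·0+(-1)·0 = 3
  [M]: (1)·0+(-2)·1+(-1)·0+(-1)·0 = -2
  [Θ]: (1)·0+(-2)·0+(-1)·0+(-1)·1 = -1
  [T]: (1)·0+(-2)·-2+(-1)·-1+(-1)·0 = 5
⇒ I^3 M^-2 Θ^-1 T^5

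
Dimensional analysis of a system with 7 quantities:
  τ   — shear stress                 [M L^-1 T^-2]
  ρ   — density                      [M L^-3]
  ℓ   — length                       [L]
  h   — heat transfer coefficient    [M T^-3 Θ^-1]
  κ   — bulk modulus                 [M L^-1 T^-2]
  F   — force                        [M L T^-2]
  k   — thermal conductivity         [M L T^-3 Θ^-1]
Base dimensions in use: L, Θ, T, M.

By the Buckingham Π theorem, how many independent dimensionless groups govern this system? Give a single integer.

Exponent matrix [L,Θ,T,M] × [τ,ρ,ℓ,h,κ,F,k]:
  L: [-1 -3  1  0 -1  1  1]
  Θ: [ 0  0  0 -1  0  0 -1]
  T: [-2  0  0 -3 -2 -2 -3]
  M: [ 1  1  0  1  1  1  1]
Echelon form has 4 nonzero rows (pivots: τ,ρ,ℓ,h)
Π count = n − r = 7 − 4 = 3

3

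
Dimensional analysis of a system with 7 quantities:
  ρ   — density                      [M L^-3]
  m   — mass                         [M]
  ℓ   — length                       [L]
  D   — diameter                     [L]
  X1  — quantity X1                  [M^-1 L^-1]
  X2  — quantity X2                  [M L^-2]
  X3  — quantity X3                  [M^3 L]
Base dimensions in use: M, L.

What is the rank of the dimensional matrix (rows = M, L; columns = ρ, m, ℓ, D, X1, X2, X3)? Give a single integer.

2

Dimensional matrix (M×L by ρ×m×ℓ×D×X1×X2×X3):
  M: [ 1  1  0  0 -1  1  3]
  L: [-3  0  1  1 -1 -2  1]
RREF → pivots at {ρ,m} ⇒ r = 2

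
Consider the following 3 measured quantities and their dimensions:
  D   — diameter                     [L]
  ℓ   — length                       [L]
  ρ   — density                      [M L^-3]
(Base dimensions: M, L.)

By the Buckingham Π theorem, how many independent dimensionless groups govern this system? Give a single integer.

1

Exponent matrix [M,L] × [D,ℓ,ρ]:
  M: [ 0  0  1]
  L: [ 1  1 -3]
Row reduction gives pivot columns D,ρ; rank = 2
Π count = n − r = 3 − 2 = 1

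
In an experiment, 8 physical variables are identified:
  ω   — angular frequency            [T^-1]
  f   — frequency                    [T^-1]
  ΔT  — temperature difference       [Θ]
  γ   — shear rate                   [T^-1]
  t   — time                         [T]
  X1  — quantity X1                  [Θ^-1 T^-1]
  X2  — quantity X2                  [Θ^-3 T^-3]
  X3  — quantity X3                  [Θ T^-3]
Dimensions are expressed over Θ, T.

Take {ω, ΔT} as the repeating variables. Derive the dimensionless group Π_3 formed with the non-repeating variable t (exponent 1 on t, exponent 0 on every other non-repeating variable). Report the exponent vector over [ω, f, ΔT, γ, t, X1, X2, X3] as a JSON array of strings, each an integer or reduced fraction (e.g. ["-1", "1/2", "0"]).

Exponent matrix [Θ,T] × [ω,f,ΔT,γ,t,X1,X2,X3]:
  Θ: [ 0  0  1  0  0 -1 -3  1]
  T: [-1 -1  0 -1  1 -1 -3 -3]
RREF → pivots at {ω,ΔT} ⇒ r = 2
Pivot set = {ω,ΔT}, free = {f,γ,t,X1,X2,X3}
RREF:
  r0: [   1    1    0    1   -1    1    3    3]
  r1: [   0    0    1    0    0   -1   -3    1]
Fix exponent of t at 1, f at 0, γ at 0, X1 at 0, X2 at 0, X3 at 0; solve each RREF row for its pivot's exponent:
  r0: exp(ω) + (-1)·1 = 0 ⇒ exp(ω) = 1
  r1: exp(ΔT) + (0)·1 = 0 ⇒ exp(ΔT) = 0
Π_3 = ω · t

["1", "0", "0", "0", "1", "0", "0", "0"]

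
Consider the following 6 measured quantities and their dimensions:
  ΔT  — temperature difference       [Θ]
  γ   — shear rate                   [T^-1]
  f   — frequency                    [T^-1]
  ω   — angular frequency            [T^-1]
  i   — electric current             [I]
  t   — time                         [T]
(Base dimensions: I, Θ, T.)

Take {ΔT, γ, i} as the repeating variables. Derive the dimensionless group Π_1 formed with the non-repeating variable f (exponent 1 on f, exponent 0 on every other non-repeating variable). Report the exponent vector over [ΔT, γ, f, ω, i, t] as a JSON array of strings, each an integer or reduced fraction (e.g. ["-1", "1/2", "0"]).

Exponent matrix [I,Θ,T] × [ΔT,γ,f,ω,i,t]:
  I: [ 0  0  0  0  1  0]
  Θ: [ 1  0  0  0  0  0]
  T: [ 0 -1 -1 -1  0  1]
Echelon form has 3 nonzero rows (pivots: ΔT,γ,i)
Repeat: ΔT,γ,i; free: f,ω,t
RREF:
  r0: [   1    0    0    0    0    0]
  r1: [   0    1    1    1    0   -1]
  r2: [   0    0    0    0    1    0]
Fix exponent of f at 1, ω at 0, t at 0; solve each RREF row for its pivot's exponent:
  r0: exp(ΔT) + (0)·1 = 0 ⇒ exp(ΔT) = 0
  r1: exp(γ) + (1)·1 = 0 ⇒ exp(γ) = -1
  r2: exp(i) + (0)·1 = 0 ⇒ exp(i) = 0
Π_1 = γ^-1 · f

["0", "-1", "1", "0", "0", "0"]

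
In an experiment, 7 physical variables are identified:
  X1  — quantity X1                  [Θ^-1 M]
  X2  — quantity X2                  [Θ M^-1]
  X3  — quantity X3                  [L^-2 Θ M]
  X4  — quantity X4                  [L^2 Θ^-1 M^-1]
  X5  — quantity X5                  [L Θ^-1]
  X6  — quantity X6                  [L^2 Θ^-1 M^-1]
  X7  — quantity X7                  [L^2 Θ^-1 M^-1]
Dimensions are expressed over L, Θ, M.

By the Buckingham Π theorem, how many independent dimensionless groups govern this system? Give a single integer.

5

Exponent matrix [L,Θ,M] × [X1,X2,X3,X4,X5,X6,X7]:
  L: [ 0  0 -2  2  1  2  2]
  Θ: [-1  1  1 -1 -1 -1 -1]
  M: [ 1 -1  1 -1  0 -1 -1]
Row reduction gives pivot columns X1,X3; rank = 2
Π count = n − r = 7 − 2 = 5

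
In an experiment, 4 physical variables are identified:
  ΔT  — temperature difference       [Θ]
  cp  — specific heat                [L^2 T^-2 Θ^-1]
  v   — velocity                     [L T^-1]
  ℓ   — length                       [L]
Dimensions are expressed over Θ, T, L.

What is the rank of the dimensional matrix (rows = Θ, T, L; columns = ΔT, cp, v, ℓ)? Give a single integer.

Dimensional matrix (Θ×T×L by ΔT×cp×v×ℓ):
  Θ: [ 1 -1  0  0]
  T: [ 0 -2 -1  0]
  L: [ 0  2  1  1]
Row reduction gives pivot columns ΔT,cp,ℓ; rank = 3

3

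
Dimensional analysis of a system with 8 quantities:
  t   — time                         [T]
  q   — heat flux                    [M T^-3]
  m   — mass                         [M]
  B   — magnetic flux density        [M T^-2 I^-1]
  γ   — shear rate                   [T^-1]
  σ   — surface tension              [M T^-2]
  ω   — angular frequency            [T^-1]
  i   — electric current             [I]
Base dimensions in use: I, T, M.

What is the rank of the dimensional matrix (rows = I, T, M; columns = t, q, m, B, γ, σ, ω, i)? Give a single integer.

Write exponents as rows I,T,M / cols t,q,m,B,γ,σ,ω,i:
  I: [ 0  0  0 -1  0  0  0  1]
  T: [ 1 -3  0 -2 -1 -2 -1  0]
  M: [ 0  1  1  1  0  1  0  0]
Row reduction gives pivot columns t,q,B; rank = 3

3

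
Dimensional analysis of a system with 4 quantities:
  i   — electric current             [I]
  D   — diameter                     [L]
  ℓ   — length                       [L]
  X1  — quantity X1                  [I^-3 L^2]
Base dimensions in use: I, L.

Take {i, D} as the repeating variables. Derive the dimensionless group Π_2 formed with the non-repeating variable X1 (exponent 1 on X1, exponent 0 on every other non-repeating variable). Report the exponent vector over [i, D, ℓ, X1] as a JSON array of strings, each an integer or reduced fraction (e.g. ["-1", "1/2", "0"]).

["3", "-2", "0", "1"]

Dimensional matrix (I×L by i×D×ℓ×X1):
  I: [ 1  0  0 -3]
  L: [ 0  1  1  2]
RREF → pivots at {i,D} ⇒ r = 2
Pivot set = {i,D}, free = {ℓ,X1}
RREF:
  r0: [   1    0    0   -3]
  r1: [   0    1    1    2]
Fix exponent of X1 at 1, ℓ at 0; solve each RREF row for its pivot's exponent:
  r0: exp(i) + (-3)·1 = 0 ⇒ exp(i) = 3
  r1: exp(D) + (2)·1 = 0 ⇒ exp(D) = -2
Π_2 = i^3 · D^-2 · X1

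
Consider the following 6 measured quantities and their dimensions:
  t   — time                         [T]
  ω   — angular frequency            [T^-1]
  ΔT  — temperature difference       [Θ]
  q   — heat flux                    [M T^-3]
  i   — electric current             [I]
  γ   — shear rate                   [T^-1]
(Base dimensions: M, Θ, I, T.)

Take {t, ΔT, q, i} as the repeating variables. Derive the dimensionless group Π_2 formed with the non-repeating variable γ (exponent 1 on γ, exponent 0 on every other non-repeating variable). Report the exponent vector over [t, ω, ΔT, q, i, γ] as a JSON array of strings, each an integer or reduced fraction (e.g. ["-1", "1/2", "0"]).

Write exponents as rows M,Θ,I,T / cols t,ω,ΔT,q,i,γ:
  M: [ 0  0  0  1  0  0]
  Θ: [ 0  0  1  0  0  0]
  I: [ 0  0  0  0  1  0]
  T: [ 1 -1  0 -3  0 -1]
RREF → pivots at {t,ΔT,q,i} ⇒ r = 4
Repeat: t,ΔT,q,i; free: ω,γ
RREF:
  r0: [   1   -1    0    0    0   -1]
  r1: [   0    0    1    0    0    0]
  r2: [   0    0    0    1    0    0]
  r3: [   0    0    0    0    1    0]
Fix exponent of γ at 1, ω at 0; solve each RREF row for its pivot's exponent:
  r0: exp(t) + (-1)·1 = 0 ⇒ exp(t) = 1
  r1: exp(ΔT) + (0)·1 = 0 ⇒ exp(ΔT) = 0
  r2: exp(q) + (0)·1 = 0 ⇒ exp(q) = 0
  r3: exp(i) + (0)·1 = 0 ⇒ exp(i) = 0
Π_2 = t · γ

["1", "0", "0", "0", "0", "1"]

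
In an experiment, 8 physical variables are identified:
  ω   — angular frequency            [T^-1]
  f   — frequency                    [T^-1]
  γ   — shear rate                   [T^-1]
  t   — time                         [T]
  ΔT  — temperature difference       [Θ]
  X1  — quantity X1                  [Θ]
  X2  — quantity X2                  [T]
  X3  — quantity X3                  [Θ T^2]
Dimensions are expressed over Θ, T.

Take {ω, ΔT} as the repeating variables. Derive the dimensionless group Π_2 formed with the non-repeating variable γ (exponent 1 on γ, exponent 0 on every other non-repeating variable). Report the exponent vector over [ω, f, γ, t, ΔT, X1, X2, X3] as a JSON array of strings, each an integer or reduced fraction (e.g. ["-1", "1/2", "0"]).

["-1", "0", "1", "0", "0", "0", "0", "0"]

Dimensional matrix (Θ×T by ω×f×γ×t×ΔT×X1×X2×X3):
  Θ: [ 0  0  0  0  1  1  0  1]
  T: [-1 -1 -1  1  0  0  1  2]
RREF → pivots at {ω,ΔT} ⇒ r = 2
Repeat: ω,ΔT; free: f,γ,t,X1,X2,X3
RREF:
  r0: [   1    1    1   -1    0    0   -1   -2]
  r1: [   0    0    0    0    1    1    0    1]
Fix exponent of γ at 1, f at 0, t at 0, X1 at 0, X2 at 0, X3 at 0; solve each RREF row for its pivot's exponent:
  r0: exp(ω) + (1)·1 = 0 ⇒ exp(ω) = -1
  r1: exp(ΔT) + (0)·1 = 0 ⇒ exp(ΔT) = 0
Π_2 = ω^-1 · γ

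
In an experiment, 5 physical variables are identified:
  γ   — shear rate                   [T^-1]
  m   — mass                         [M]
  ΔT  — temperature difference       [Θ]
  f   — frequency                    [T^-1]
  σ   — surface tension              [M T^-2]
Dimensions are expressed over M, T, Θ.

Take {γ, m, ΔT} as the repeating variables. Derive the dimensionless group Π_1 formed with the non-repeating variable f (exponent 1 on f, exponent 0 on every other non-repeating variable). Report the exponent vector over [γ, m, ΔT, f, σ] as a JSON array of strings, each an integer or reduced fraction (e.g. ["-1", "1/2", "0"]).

["-1", "0", "0", "1", "0"]

Dimensional matrix (M×T×Θ by γ×m×ΔT×f×σ):
  M: [ 0  1  0  0  1]
  T: [-1  0  0 -1 -2]
  Θ: [ 0  0  1  0  0]
Echelon form has 3 nonzero rows (pivots: γ,m,ΔT)
Repeat: γ,m,ΔT; free: f,σ
RREF:
  r0: [   1    0    0    1    2]
  r1: [   0    1    0    0    1]
  r2: [   0    0    1    0    0]
Fix exponent of f at 1, σ at 0; solve each RREF row for its pivot's exponent:
  r0: exp(γ) + (1)·1 = 0 ⇒ exp(γ) = -1
  r1: exp(m) + (0)·1 = 0 ⇒ exp(m) = 0
  r2: exp(ΔT) + (0)·1 = 0 ⇒ exp(ΔT) = 0
Π_1 = γ^-1 · f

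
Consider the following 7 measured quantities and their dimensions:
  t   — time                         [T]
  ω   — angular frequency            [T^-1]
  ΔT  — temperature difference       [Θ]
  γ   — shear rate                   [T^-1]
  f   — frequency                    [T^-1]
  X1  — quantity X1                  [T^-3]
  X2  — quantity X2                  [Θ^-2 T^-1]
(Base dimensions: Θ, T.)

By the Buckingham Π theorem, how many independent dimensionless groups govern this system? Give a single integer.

5

Dimensional matrix (Θ×T by t×ω×ΔT×γ×f×X1×X2):
  Θ: [ 0  0  1  0  0  0 -2]
  T: [ 1 -1  0 -1 -1 -3 -1]
RREF → pivots at {t,ΔT} ⇒ r = 2
7 vars − rank 2 = 5 Π groups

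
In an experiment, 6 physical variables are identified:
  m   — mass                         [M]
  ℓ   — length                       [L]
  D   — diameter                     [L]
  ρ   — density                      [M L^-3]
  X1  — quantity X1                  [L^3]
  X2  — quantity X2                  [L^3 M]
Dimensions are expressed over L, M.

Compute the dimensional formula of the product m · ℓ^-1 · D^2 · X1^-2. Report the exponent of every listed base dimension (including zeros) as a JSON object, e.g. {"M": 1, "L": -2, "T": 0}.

{"L": -5, "M": 1}

Dimensional matrix (L×M by m×ℓ×D×ρ×X1×X2):
  L: [ 0  1  1 -3  3  3]
  M: [ 1  0  0  1  0  1]
  [L]: (1)·0+(-1)·1+(2)·1+(-2)·3 = -5
  [M]: (1)·1+(-1)·0+(2)·0+(-2)·0 = 1
⇒ L^-5 M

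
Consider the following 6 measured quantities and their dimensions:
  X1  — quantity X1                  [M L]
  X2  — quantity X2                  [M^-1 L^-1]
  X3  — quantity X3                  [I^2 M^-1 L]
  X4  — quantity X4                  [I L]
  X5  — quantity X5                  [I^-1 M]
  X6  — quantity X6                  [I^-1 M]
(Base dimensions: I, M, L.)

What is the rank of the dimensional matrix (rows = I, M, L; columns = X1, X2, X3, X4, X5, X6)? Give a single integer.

2

Dimensional matrix (I×M×L by X1×X2×X3×X4×X5×X6):
  I: [ 0  0  2  1 -1 -1]
  M: [ 1 -1 -1  0  1  1]
  L: [ 1 -1  1  1  0  0]
RREF → pivots at {X1,X3} ⇒ r = 2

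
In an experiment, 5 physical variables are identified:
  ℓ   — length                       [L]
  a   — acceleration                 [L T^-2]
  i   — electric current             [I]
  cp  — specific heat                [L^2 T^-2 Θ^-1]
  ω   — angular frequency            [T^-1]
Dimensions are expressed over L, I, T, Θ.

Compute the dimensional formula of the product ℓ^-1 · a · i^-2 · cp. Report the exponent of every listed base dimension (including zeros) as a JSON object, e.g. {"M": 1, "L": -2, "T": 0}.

Exponent matrix [L,I,T,Θ] × [ℓ,a,i,cp,ω]:
  L: [ 1  1  0  2  0]
  I: [ 0  0  1  0  0]
  T: [ 0 -2  0 -2 -1]
  Θ: [ 0  0  0 -1  0]
  [L]: (-1)·1+(1)·1+(-2)·0+(1)·2 = 2
  [I]: (-1)·0+(1)·0+(-2)·1+(1)·0 = -2
  [T]: (-1)·0+(1)·-2+(-2)·0+(1)·-2 = -4
  [Θ]: (-1)·0+(1)·0+(-2)·0+(1)·-1 = -1
⇒ L^2 I^-2 T^-4 Θ^-1

{"L": 2, "I": -2, "T": -4, "Θ": -1}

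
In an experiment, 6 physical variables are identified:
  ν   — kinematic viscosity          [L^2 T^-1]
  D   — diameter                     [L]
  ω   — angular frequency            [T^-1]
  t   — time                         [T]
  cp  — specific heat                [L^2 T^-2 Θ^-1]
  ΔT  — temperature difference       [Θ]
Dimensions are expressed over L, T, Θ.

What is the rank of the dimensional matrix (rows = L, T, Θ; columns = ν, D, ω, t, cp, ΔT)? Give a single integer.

Exponent matrix [L,T,Θ] × [ν,D,ω,t,cp,ΔT]:
  L: [ 2  1  0  0  2  0]
  T: [-1  0 -1  1 -2  0]
  Θ: [ 0  0  0  0 -1  1]
Row reduction gives pivot columns ν,D,cp; rank = 3

3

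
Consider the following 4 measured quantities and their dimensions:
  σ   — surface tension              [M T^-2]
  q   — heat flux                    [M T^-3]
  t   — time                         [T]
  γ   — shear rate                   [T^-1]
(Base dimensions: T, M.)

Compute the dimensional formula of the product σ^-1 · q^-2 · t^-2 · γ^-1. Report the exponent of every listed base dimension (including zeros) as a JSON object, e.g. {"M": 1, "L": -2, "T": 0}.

Exponent matrix [T,M] × [σ,q,t,γ]:
  T: [-2 -3  1 -1]
  M: [ 1  1  0  0]
  [T]: (-1)·-2+(-2)·-3+(-2)·1+(-1)·-1 = 7
  [M]: (-1)·1+(-2)·1+(-2)·0+(-1)·0 = -3
⇒ T^7 M^-3

{"T": 7, "M": -3}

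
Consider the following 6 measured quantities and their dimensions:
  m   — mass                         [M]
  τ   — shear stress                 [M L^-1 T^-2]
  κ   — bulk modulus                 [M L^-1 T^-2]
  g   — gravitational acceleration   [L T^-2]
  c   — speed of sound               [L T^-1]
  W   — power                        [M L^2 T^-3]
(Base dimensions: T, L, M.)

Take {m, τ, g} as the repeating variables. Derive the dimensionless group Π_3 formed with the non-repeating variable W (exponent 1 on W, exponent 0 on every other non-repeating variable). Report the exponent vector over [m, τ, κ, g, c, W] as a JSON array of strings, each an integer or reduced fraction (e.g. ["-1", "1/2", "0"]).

["-5/4", "1/4", "0", "-7/4", "0", "1"]

Exponent matrix [T,L,M] × [m,τ,κ,g,c,W]:
  T: [ 0 -2 -2 -2 -1 -3]
  L: [ 0 -1 -1  1  1  2]
  M: [ 1  1  1  0  0  1]
Echelon form has 3 nonzero rows (pivots: m,τ,g)
Pivot set = {m,τ,g}, free = {κ,c,W}
RREF:
  r0: [   1    0    0    0  1/4  5/4]
  r1: [   0    1    1    0 -1/4 -1/4]
  r2: [   0    0    0    1  3/4  7/4]
Fix exponent of W at 1, κ at 0, c at 0; solve each RREF row for its pivot's exponent:
  r0: exp(m) + (5/4)·1 = 0 ⇒ exp(m) = -5/4
  r1: exp(τ) + (-1/4)·1 = 0 ⇒ exp(τ) = 1/4
  r2: exp(g) + (7/4)·1 = 0 ⇒ exp(g) = -7/4
Π_3 = m^(-5/4) · τ^(1/4) · g^(-7/4) · W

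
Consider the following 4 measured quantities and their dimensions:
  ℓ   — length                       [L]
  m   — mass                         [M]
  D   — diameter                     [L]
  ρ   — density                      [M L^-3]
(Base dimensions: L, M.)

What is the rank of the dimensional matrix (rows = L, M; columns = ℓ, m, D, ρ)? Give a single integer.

Dimensional matrix (L×M by ℓ×m×D×ρ):
  L: [ 1  0  1 -3]
  M: [ 0  1  0  1]
Echelon form has 2 nonzero rows (pivots: ℓ,m)

2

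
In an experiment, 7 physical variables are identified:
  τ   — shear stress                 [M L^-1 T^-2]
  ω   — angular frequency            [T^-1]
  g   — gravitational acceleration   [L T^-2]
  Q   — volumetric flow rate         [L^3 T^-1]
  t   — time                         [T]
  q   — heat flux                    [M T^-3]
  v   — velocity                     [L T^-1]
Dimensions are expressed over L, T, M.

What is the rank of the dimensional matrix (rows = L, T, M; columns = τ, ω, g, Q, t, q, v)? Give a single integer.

Dimensional matrix (L×T×M by τ×ω×g×Q×t×q×v):
  L: [-1  0  1  3  0  0  1]
  T: [-2 -1 -2 -1  1 -3 -1]
  M: [ 1  0  0  0  0  1  0]
Echelon form has 3 nonzero rows (pivots: τ,ω,g)

3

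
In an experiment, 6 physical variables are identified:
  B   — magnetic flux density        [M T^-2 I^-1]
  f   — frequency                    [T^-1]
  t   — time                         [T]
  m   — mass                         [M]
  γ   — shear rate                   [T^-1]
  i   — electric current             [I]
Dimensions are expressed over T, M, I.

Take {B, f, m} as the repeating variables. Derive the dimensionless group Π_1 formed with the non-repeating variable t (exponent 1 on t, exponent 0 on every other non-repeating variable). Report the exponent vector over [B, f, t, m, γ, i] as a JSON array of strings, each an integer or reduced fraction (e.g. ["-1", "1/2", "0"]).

Write exponents as rows T,M,I / cols B,f,t,m,γ,i:
  T: [-2 -1  1  0 -1  0]
  M: [ 1  0  0  1  0  0]
  I: [-1  0  0  0  0  1]
RREF → pivots at {B,f,m} ⇒ r = 3
Pivot set = {B,f,m}, free = {t,γ,i}
RREF:
  r0: [   1    0    0    0    0   -1]
  r1: [   0    1   -1    0    1    2]
  r2: [   0    0    0    1    0    1]
Fix exponent of t at 1, γ at 0, i at 0; solve each RREF row for its pivot's exponent:
  r0: exp(B) + (0)·1 = 0 ⇒ exp(B) = 0
  r1: exp(f) + (-1)·1 = 0 ⇒ exp(f) = 1
  r2: exp(m) + (0)·1 = 0 ⇒ exp(m) = 0
Π_1 = f · t

["0", "1", "1", "0", "0", "0"]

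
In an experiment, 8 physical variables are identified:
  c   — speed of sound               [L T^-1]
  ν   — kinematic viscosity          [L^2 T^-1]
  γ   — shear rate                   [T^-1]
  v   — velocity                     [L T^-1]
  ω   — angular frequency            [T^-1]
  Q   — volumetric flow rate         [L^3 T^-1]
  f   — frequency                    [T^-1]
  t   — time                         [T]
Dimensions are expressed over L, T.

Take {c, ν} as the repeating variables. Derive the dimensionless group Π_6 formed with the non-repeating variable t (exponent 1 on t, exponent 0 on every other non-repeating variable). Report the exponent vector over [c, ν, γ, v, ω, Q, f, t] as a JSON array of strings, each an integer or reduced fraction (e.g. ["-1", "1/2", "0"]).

Dimensional matrix (L×T by c×ν×γ×v×ω×Q×f×t):
  L: [ 1  2  0  1  0  3  0  0]
  T: [-1 -1 -1 -1 -1 -1 -1  1]
RREF → pivots at {c,ν} ⇒ r = 2
Repeat: c,ν; free: γ,v,ω,Q,f,t
RREF:
  r0: [   1    0    2    1    2   -1    2   -2]
  r1: [   0    1   -1    0   -1    2   -1    1]
Fix exponent of t at 1, γ at 0, v at 0, ω at 0, Q at 0, f at 0; solve each RREF row for its pivot's exponent:
  r0: exp(c) + (-2)·1 = 0 ⇒ exp(c) = 2
  r1: exp(ν) + (1)·1 = 0 ⇒ exp(ν) = -1
Π_6 = c^2 · ν^-1 · t

["2", "-1", "0", "0", "0", "0", "0", "1"]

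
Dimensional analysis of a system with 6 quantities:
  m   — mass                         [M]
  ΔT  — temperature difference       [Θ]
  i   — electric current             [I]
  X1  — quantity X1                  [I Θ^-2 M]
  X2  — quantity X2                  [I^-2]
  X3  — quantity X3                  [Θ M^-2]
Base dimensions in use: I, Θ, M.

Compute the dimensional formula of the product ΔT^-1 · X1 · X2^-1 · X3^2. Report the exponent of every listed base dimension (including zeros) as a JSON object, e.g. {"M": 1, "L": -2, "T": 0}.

{"I": 3, "Θ": -1, "M": -3}

Dimensional matrix (I×Θ×M by m×ΔT×i×X1×X2×X3):
  I: [ 0  0  1  1 -2  0]
  Θ: [ 0  1  0 -2  0  1]
  M: [ 1  0  0  1  0 -2]
  [I]: (-1)·0+(1)·1+(-1)·-2+(2)·0 = 3
  [Θ]: (-1)·1+(1)·-2+(-1)·0+(2)·1 = -1
  [M]: (-1)·0+(1)·1+(-1)·0+(2)·-2 = -3
⇒ I^3 Θ^-1 M^-3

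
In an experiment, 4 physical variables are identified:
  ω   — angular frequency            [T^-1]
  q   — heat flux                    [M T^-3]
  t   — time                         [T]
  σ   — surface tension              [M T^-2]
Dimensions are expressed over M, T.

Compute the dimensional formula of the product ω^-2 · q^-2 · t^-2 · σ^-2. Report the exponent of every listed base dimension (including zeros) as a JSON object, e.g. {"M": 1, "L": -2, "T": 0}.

{"M": -4, "T": 10}

Exponent matrix [M,T] × [ω,q,t,σ]:
  M: [ 0  1  0  1]
  T: [-1 -3  1 -2]
  [M]: (-2)·0+(-2)·1+(-2)·0+(-2)·1 = -4
  [T]: (-2)·-1+(-2)·-3+(-2)·1+(-2)·-2 = 10
⇒ M^-4 T^10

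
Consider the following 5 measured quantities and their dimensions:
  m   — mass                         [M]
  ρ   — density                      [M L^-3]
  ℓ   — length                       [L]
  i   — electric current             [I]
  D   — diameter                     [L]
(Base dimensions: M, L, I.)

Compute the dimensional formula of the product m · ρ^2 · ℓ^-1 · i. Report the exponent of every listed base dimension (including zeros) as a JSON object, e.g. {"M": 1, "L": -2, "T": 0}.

Dimensional matrix (M×L×I by m×ρ×ℓ×i×D):
  M: [ 1  1  0  0  0]
  L: [ 0 -3  1  0  1]
  I: [ 0  0  0  1  0]
  [M]: (1)·1+(2)·1+(-1)·0+(1)·0 = 3
  [L]: (1)·0+(2)·-3+(-1)·1+(1)·0 = -7
  [I]: (1)·0+(2)·0+(-1)·0+(1)·1 = 1
⇒ M^3 L^-7 I

{"M": 3, "L": -7, "I": 1}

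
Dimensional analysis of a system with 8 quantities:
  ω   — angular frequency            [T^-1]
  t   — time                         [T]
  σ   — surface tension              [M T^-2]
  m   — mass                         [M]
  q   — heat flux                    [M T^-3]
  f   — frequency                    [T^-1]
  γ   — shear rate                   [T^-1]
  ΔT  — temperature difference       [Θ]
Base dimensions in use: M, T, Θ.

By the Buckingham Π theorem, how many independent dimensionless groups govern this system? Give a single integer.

5

Exponent matrix [M,T,Θ] × [ω,t,σ,m,q,f,γ,ΔT]:
  M: [ 0  0  1  1  1  0  0  0]
  T: [-1  1 -2  0 -3 -1 -1  0]
  Θ: [ 0  0  0  0  0  0  0  1]
Echelon form has 3 nonzero rows (pivots: ω,σ,ΔT)
8 vars − rank 3 = 5 Π groups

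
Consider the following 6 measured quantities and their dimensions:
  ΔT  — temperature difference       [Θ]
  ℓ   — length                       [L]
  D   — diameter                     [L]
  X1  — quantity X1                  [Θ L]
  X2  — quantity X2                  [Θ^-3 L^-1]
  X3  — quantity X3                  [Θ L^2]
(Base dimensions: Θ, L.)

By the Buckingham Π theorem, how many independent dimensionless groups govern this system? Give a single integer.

Write exponents as rows Θ,L / cols ΔT,ℓ,D,X1,X2,X3:
  Θ: [ 1  0  0  1 -3  1]
  L: [ 0  1  1  1 -1  2]
Echelon form has 2 nonzero rows (pivots: ΔT,ℓ)
6 vars − rank 2 = 4 Π groups

4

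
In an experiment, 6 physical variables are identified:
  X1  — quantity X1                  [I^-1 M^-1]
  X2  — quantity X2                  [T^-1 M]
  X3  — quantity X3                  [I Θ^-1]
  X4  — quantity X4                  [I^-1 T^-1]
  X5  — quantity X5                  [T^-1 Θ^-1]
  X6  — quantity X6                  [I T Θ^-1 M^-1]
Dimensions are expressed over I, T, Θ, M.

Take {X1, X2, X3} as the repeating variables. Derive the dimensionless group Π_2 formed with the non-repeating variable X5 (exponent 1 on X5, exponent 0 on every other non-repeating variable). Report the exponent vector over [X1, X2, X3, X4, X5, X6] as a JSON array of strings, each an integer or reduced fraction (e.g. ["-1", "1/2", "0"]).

["-1", "-1", "-1", "0", "1", "0"]

Dimensional matrix (I×T×Θ×M by X1×X2×X3×X4×X5×X6):
  I: [-1  0  1 -1  0  1]
  T: [ 0 -1  0 -1 -1  1]
  Θ: [ 0  0 -1  0 -1 -1]
  M: [-1  1  0  0  0 -1]
Row reduction gives pivot columns X1,X2,X3; rank = 3
Pivot set = {X1,X2,X3}, free = {X4,X5,X6}
RREF:
  r0: [   1    0    0    1    1    0]
  r1: [   0    1    0    1    1   -1]
  r2: [   0    0    1    0    1    1]
  r3: [   0    0    0    0    0    0]
Fix exponent of X5 at 1, X4 at 0, X6 at 0; solve each RREF row for its pivot's exponent:
  r0: exp(X1) + (1)·1 = 0 ⇒ exp(X1) = -1
  r1: exp(X2) + (1)·1 = 0 ⇒ exp(X2) = -1
  r2: exp(X3) + (1)·1 = 0 ⇒ exp(X3) = -1
Π_2 = X1^-1 · X2^-1 · X3^-1 · X5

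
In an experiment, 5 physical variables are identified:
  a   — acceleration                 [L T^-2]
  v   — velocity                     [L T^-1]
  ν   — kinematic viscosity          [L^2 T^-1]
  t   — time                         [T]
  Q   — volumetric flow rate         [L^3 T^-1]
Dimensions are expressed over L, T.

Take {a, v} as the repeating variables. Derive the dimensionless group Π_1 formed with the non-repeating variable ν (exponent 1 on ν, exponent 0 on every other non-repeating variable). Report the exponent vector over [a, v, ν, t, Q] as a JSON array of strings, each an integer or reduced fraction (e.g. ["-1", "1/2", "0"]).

Exponent matrix [L,T] × [a,v,ν,t,Q]:
  L: [ 1  1  2  0  3]
  T: [-2 -1 -1  1 -1]
Echelon form has 2 nonzero rows (pivots: a,v)
Repeat: a,v; free: ν,t,Q
RREF:
  r0: [   1    0   -1   -1   -2]
  r1: [   0    1    3    1    5]
Fix exponent of ν at 1, t at 0, Q at 0; solve each RREF row for its pivot's exponent:
  r0: exp(a) + (-1)·1 = 0 ⇒ exp(a) = 1
  r1: exp(v) + (3)·1 = 0 ⇒ exp(v) = -3
Π_1 = a · v^-3 · ν

["1", "-3", "1", "0", "0"]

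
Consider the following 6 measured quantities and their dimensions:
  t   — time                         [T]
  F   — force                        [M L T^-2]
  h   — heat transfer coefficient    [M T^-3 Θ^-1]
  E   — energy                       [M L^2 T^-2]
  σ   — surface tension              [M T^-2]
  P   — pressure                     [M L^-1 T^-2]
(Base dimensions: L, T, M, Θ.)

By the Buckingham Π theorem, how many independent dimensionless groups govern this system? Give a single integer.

Dimensional matrix (L×T×M×Θ by t×F×h×E×σ×P):
  L: [ 0  1  0  2  0 -1]
  T: [ 1 -2 -3 -2 -2 -2]
  M: [ 0  1  1  1  1  1]
  Θ: [ 0  0 -1  0  0  0]
Echelon form has 4 nonzero rows (pivots: t,F,h,E)
Π count = n − r = 6 − 4 = 2

2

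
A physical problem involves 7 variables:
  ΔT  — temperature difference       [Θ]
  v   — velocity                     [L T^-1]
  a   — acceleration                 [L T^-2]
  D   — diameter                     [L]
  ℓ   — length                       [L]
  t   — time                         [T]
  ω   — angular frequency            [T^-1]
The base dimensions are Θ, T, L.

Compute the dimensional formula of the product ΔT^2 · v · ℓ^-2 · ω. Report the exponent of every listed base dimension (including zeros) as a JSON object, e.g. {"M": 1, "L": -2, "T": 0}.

Exponent matrix [Θ,T,L] × [ΔT,v,a,D,ℓ,t,ω]:
  Θ: [ 1  0  0  0  0  0  0]
  T: [ 0 -1 -2  0  0  1 -1]
  L: [ 0  1  1  1  1  0  0]
  [Θ]: (2)·1+(1)·0+(-2)·0+(1)·0 = 2
  [T]: (2)·0+(1)·-1+(-2)·0+(1)·-1 = -2
  [L]: (2)·0+(1)·1+(-2)·1+(1)·0 = -1
⇒ Θ^2 T^-2 L^-1

{"Θ": 2, "T": -2, "L": -1}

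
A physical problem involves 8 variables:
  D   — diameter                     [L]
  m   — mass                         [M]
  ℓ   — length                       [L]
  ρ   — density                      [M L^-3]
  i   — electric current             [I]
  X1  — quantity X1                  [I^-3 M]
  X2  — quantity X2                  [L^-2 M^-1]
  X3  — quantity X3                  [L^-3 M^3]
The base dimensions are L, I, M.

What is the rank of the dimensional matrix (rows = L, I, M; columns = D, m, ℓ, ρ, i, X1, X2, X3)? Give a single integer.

Exponent matrix [L,I,M] × [D,m,ℓ,ρ,i,X1,X2,X3]:
  L: [ 1  0  1 -3  0  0 -2 -3]
  I: [ 0  0  0  0  1 -3  0  0]
  M: [ 0  1  0  1  0  1 -1  3]
Row reduction gives pivot columns D,m,i; rank = 3

3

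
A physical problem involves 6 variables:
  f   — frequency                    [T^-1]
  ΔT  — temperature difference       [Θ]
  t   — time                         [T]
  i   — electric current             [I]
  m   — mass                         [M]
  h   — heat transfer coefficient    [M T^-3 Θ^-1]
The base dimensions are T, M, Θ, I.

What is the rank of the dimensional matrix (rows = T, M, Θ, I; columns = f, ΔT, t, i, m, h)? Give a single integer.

Dimensional matrix (T×M×Θ×I by f×ΔT×t×i×m×h):
  T: [-1  0  1  0  0 -3]
  M: [ 0  0  0  0  1  1]
  Θ: [ 0  1  0  0  0 -1]
  I: [ 0  0  0  1  0  0]
RREF → pivots at {f,ΔT,i,m} ⇒ r = 4

4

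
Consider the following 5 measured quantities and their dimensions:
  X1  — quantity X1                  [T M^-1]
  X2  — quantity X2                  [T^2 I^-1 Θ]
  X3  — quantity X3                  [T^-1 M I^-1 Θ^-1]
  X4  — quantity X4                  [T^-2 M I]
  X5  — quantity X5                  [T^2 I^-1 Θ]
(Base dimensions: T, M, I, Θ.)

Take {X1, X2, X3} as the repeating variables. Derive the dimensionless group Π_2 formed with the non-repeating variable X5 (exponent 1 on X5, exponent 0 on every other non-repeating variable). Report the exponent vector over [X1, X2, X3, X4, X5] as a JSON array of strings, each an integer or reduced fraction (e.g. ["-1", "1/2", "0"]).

["0", "-1", "0", "0", "1"]

Write exponents as rows T,M,I,Θ / cols X1,X2,X3,X4,X5:
  T: [ 1  2 -1 -2  2]
  M: [-1  0  1  1  0]
  I: [ 0 -1 -1  1 -1]
  Θ: [ 0  1 -1  0  1]
Echelon form has 3 nonzero rows (pivots: X1,X2,X3)
Repeat: X1,X2,X3; free: X4,X5
RREF:
  r0: [   1    0    0 -3/2    0]
  r1: [   0    1    0 -1/2    1]
  r2: [   0    0    1 -1/2    0]
  r3: [   0    0    0    0    0]
Fix exponent of X5 at 1, X4 at 0; solve each RREF row for its pivot's exponent:
  r0: exp(X1) + (0)·1 = 0 ⇒ exp(X1) = 0
  r1: exp(X2) + (1)·1 = 0 ⇒ exp(X2) = -1
  r2: exp(X3) + (0)·1 = 0 ⇒ exp(X3) = 0
Π_2 = X2^-1 · X5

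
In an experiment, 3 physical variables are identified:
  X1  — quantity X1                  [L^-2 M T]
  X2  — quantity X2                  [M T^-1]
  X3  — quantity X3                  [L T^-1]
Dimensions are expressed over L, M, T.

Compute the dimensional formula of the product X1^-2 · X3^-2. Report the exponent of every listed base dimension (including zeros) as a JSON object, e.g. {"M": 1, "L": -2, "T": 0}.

Write exponents as rows L,M,T / cols X1,X2,X3:
  L: [-2  0  1]
  M: [ 1  1  0]
  T: [ 1 -1 -1]
  [L]: (-2)·-2+(-2)·1 = 2
  [M]: (-2)·1+(-2)·0 = -2
  [T]: (-2)·1+(-2)·-1 = 0
⇒ L^2 M^-2

{"L": 2, "M": -2, "T": 0}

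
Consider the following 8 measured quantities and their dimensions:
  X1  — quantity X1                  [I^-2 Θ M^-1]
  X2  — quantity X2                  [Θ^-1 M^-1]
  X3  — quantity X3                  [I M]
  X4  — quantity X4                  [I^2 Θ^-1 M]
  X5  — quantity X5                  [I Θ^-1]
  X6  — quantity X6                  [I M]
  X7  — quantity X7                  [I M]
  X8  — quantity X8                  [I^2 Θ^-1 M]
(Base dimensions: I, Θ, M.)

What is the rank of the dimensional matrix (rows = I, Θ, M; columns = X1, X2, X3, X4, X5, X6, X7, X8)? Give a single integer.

2

Exponent matrix [I,Θ,M] × [X1,X2,X3,X4,X5,X6,X7,X8]:
  I: [-2  0  1  2  1  1  1  2]
  Θ: [ 1 -1  0 -1 -1  0  0 -1]
  M: [-1 -1  1  1  0  1  1  1]
Echelon form has 2 nonzero rows (pivots: X1,X2)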